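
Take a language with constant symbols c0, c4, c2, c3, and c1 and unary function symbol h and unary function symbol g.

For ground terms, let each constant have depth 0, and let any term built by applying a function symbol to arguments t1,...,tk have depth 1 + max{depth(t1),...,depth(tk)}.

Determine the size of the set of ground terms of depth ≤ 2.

35

Count level by level. With function symbols h/1, g/1, the terms of depth ≤ k are the 5 constants together with each function applied to depth-≤(k−1) tuples, so N_k = 5 + N_{k-1} + N_{k-1}.
N_0 = 5
N_1 = 5 + 5 + 5 = 15
N_2 = 5 + 15 + 15 = 35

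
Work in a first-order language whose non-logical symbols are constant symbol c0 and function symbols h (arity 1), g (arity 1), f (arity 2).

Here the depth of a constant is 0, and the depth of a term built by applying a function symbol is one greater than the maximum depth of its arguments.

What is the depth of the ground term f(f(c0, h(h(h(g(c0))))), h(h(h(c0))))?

depth(g(c0)) = 1 + depth(c0) = 1 + 0 = 1
depth(h(g(c0))) = 1 + depth(g(c0)) = 1 + 1 = 2
depth(h(h(g(c0)))) = 1 + depth(h(g(c0))) = 1 + 2 = 3
depth(h(h(h(g(c0))))) = 1 + depth(h(h(g(c0)))) = 1 + 3 = 4
depth(f(c0, h(h(h(g(c0)))))) = 1 + max(0, 4) = 5
depth(h(c0)) = 1 + depth(c0) = 1 + 0 = 1
depth(h(h(c0))) = 1 + depth(h(c0)) = 1 + 1 = 2
depth(h(h(h(c0)))) = 1 + depth(h(h(c0))) = 1 + 2 = 3
depth(f(f(c0, h(h(h(g(c0))))), h(h(h(c0))))) = 1 + max(5, 3) = 6

6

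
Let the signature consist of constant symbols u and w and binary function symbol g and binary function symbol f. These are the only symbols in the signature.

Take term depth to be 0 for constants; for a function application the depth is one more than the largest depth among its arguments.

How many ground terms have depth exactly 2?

192

If N_k denotes the number of depth-≤k ground terms, the 2 constants give N_0 = 2, and each function symbol of arity r contributes N_{k-1}^r new terms at level k: N_k = 2 + N_{k-1}^2 + N_{k-1}^2.
N_0 = 2
N_1 = 2 + 2^2 + 2^2 = 10
N_2 = 2 + 10^2 + 10^2 = 202
Terms of depth exactly 2: N_2 − N_1 = 202 − 10 = 192.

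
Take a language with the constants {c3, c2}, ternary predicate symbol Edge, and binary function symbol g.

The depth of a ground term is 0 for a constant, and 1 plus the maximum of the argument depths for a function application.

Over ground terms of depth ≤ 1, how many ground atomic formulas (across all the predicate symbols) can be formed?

216

First count ground terms of depth ≤ 1.
Write N_k for the number of ground terms of depth ≤ k. A term of depth ≤ k is either a constant or a function symbol applied to arguments of depth ≤ k−1, so N_k = 2 + N_{k-1}^2.
N_0 = 2
N_1 = 2 + 2^2 = 6
Explicitly: c3, c2, g(c3, c3), g(c3, c2), g(c2, c3), g(c2, c2).
So |H| = 6.
A ground atom is a predicate applied to a tuple of terms from H, so the count is the sum over predicates of |H|^arity:
  Edge: 6^3 = 216
Total ground atoms: 216.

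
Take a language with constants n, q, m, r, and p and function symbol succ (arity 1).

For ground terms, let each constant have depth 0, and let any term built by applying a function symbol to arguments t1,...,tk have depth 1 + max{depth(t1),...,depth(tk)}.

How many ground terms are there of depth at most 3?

Count level by level. With function symbols succ/1, the terms of depth ≤ k are the 5 constants together with each function applied to depth-≤(k−1) tuples, so N_k = 5 + N_{k-1}.
N_0 = 5
N_1 = 5 + 5 = 10
N_2 = 5 + 10 = 15
N_3 = 5 + 15 = 20

20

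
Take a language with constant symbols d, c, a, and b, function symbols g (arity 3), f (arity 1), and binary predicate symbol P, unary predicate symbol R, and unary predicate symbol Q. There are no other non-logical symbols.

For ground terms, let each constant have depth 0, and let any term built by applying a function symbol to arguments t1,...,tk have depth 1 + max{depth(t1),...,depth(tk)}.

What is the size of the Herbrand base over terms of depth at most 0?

First count ground terms of depth ≤ 0.
Let N_k count ground terms of depth at most k. Each non-constant term of depth ≤ k is some function symbol applied to depth-≤(k−1) arguments, giving N_k = 4 + N_{k-1}^3 + N_{k-1}.
N_0 = 4
So |H| = 4.
A ground atom is a predicate applied to a tuple of terms from H, so the count is the sum over predicates of |H|^arity:
  P: 4^2 = 16;  R: 4;  Q: 4
Total ground atoms: 16 + 4 + 4 = 24.

24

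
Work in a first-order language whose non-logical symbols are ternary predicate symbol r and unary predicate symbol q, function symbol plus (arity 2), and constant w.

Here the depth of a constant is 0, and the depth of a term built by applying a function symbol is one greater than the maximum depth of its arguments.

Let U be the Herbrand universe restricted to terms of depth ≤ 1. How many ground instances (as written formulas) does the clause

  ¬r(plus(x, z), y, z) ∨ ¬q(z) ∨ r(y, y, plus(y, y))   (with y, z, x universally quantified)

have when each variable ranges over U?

Ground terms of depth ≤ 1:
  Let N_k count ground terms of depth at most k. Each non-constant term of depth ≤ k is some function symbol applied to depth-≤(k−1) arguments, giving N_k = 1 + N_{k-1}^2.
  N_0 = 1
  N_1 = 1 + 1^2 = 2
So there are 2 ground terms available for substitution.
Each of y, z, x ranges independently over the available ground terms, and distinct assignments produce distinct instances.
Number of ground instances = 2^3 = 8.

8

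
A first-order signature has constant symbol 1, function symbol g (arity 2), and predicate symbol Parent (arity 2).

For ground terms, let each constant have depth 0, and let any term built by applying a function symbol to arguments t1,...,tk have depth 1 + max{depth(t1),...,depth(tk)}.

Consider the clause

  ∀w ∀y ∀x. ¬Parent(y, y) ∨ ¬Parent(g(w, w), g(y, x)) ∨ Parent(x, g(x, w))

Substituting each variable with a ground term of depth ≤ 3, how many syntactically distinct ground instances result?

Ground terms of depth ≤ 3:
  Count level by level. With function symbols g/2, the terms of depth ≤ k are the 1 constant together with each function applied to depth-≤(k−1) tuples, so N_k = 1 + N_{k-1}^2.
  N_0 = 1
  N_1 = 1 + 1^2 = 2
  N_2 = 1 + 2^2 = 5
  N_3 = 1 + 5^2 = 26
So there are 26 ground terms available for substitution.
Each of w, y, x ranges independently over the available ground terms, and distinct assignments produce distinct instances.
Number of ground instances = 26^3 = 17576.

17576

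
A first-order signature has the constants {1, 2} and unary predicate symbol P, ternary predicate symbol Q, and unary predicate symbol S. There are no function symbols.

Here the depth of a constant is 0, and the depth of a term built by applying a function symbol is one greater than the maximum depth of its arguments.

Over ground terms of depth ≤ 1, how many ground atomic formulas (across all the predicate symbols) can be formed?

12

First count ground terms of depth ≤ 1.
With no function symbols every ground term is a constant, so there are exactly 2 ground terms at every depth bound.
N_0 = 2
N_1 = 2
Explicitly: 1, 2.
So |H| = 2.
Ground atoms are formed by filling each argument slot of a predicate with a term from H, so an r-ary predicate gives |H|^r atoms:
  P: 2;  Q: 2^3 = 8;  S: 2
Total ground atoms: 2 + 8 + 2 = 12.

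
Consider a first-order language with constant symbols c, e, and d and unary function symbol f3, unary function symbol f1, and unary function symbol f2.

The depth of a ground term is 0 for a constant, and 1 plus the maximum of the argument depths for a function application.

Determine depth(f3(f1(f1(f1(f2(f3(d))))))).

6

depth(f3(d)) = 1 + depth(d) = 1 + 0 = 1
depth(f2(f3(d))) = 1 + depth(f3(d)) = 1 + 1 = 2
depth(f1(f2(f3(d)))) = 1 + depth(f2(f3(d))) = 1 + 2 = 3
depth(f1(f1(f2(f3(d))))) = 1 + depth(f1(f2(f3(d)))) = 1 + 3 = 4
depth(f1(f1(f1(f2(f3(d)))))) = 1 + depth(f1(f1(f2(f3(d))))) = 1 + 4 = 5
depth(f3(f1(f1(f1(f2(f3(d))))))) = 1 + depth(f1(f1(f1(f2(f3(d)))))) = 1 + 5 = 6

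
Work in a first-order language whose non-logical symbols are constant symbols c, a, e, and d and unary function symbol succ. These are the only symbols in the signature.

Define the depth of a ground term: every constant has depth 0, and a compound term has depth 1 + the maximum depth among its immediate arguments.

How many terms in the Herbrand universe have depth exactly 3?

Write N_k for the number of ground terms of depth ≤ k. A term of depth ≤ k is either a constant or a function symbol applied to arguments of depth ≤ k−1, so N_k = 4 + N_{k-1}.
N_0 = 4
N_1 = 4 + 4 = 8
N_2 = 4 + 8 = 12
N_3 = 4 + 12 = 16
Terms of depth exactly 3: N_3 − N_2 = 16 − 12 = 4.

4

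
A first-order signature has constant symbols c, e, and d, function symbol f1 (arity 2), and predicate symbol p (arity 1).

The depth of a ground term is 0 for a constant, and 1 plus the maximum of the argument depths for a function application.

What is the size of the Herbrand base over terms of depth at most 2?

First count ground terms of depth ≤ 2.
Write N_k for the number of ground terms of depth ≤ k. A term of depth ≤ k is either a constant or a function symbol applied to arguments of depth ≤ k−1, so N_k = 3 + N_{k-1}^2.
N_0 = 3
N_1 = 3 + 3^2 = 12
N_2 = 3 + 12^2 = 147
So |H| = 147.
For each predicate symbol, the number of ground atoms is |H| raised to its arity; summing:
  p: 147
Total ground atoms: 147.

147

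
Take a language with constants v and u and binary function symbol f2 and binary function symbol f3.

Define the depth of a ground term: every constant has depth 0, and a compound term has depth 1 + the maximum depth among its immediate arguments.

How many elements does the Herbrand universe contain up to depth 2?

Write N_k for the number of ground terms of depth ≤ k. A term of depth ≤ k is either a constant or a function symbol applied to arguments of depth ≤ k−1, so N_k = 2 + N_{k-1}^2 + N_{k-1}^2.
N_0 = 2
N_1 = 2 + 2^2 + 2^2 = 10
N_2 = 2 + 10^2 + 10^2 = 202

202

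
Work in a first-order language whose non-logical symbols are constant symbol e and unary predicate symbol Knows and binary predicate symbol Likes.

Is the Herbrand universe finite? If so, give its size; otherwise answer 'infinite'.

There are no function symbols, so the only ground term is the single constant.
The Herbrand universe is {e}, finite with 1 element.

1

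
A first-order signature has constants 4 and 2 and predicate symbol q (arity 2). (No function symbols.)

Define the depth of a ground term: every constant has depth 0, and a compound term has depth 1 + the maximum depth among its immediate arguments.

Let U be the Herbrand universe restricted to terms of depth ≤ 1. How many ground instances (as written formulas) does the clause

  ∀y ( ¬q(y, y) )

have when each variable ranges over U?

Ground terms of depth ≤ 1:
  With no function symbols every ground term is a constant, so there are exactly 2 ground terms at every depth bound.
  N_0 = 2
  N_1 = 2
So there are 2 ground terms available for substitution.
The variable y ranges independently over the available ground terms, and distinct assignments produce distinct instances.
Number of ground instances = 2.

2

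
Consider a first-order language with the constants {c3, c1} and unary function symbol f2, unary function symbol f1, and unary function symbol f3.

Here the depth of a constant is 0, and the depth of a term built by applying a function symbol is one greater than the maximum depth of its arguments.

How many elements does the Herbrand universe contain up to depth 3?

80

Let N_k = |{terms of depth ≤ k}|. Then N_0 = 2 and N_k = 2 + N_{k-1} + N_{k-1} + N_{k-1} for k ≥ 1 (one summand per function symbol, arity giving the exponent).
N_0 = 2
N_1 = 2 + 2 + 2 + 2 = 8
N_2 = 2 + 8 + 8 + 8 = 26
N_3 = 2 + 26 + 26 + 26 = 80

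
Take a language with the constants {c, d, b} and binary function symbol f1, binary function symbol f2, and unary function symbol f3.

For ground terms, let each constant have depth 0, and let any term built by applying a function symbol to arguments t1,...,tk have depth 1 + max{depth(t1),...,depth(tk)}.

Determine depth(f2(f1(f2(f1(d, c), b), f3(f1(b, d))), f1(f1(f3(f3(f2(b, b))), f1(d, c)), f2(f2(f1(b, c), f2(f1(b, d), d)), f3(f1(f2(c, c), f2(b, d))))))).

6

depth(f1(d, c)) = 1 + max(0, 0) = 1
depth(f2(f1(d, c), b)) = 1 + max(1, 0) = 2
depth(f1(b, d)) = 1 + max(0, 0) = 1
depth(f3(f1(b, d))) = 1 + depth(f1(b, d)) = 1 + 1 = 2
depth(f1(f2(f1(d, c), b), f3(f1(b, d)))) = 1 + max(2, 2) = 3
depth(f2(b, b)) = 1 + max(0, 0) = 1
depth(f3(f2(b, b))) = 1 + depth(f2(b, b)) = 1 + 1 = 2
depth(f3(f3(f2(b, b)))) = 1 + depth(f3(f2(b, b))) = 1 + 2 = 3
depth(f1(f3(f3(f2(b, b))), f1(d, c))) = 1 + max(3, 1) = 4
depth(f1(b, c)) = 1 + max(0, 0) = 1
depth(f2(f1(b, d), d)) = 1 + max(1, 0) = 2
depth(f2(f1(b, c), f2(f1(b, d), d))) = 1 + max(1, 2) = 3
depth(f2(c, c)) = 1 + max(0, 0) = 1
depth(f2(b, d)) = 1 + max(0, 0) = 1
depth(f1(f2(c, c), f2(b, d))) = 1 + max(1, 1) = 2
depth(f3(f1(f2(c, c), f2(b, d)))) = 1 + depth(f1(f2(c, c), f2(b, d))) = 1 + 2 = 3
depth(f2(f2(f1(b, c), f2(f1(b, d), d)), f3(f1(f2(c, c), f2(b, d))))) = 1 + max(3, 3) = 4
depth(f1(f1(f3(f3(f2(b, b))), f1(d, c)), f2(f2(f1(b, c), f2(f1(b, d), d)), f3(f1(f2(c, c), f2(b, d)))))) = 1 + max(4, 4) = 5
depth(f2(f1(f2(f1(d, c), b), f3(f1(b, d))), f1(f1(f3(f3(f2(b, b))), f1(d, c)), f2(f2(f1(b, c), f2(f1(b, d), d)), f3(f1(f2(c, c), f2(b, d))))))) = 1 + max(3, 5) = 6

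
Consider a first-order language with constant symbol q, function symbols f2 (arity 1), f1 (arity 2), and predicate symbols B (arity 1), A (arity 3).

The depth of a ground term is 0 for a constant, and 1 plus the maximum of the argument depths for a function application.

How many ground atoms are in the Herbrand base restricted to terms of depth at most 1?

First count ground terms of depth ≤ 1.
If N_k denotes the number of depth-≤k ground terms, the 1 constant gives N_0 = 1, and each function symbol of arity r contributes N_{k-1}^r new terms at level k: N_k = 1 + N_{k-1} + N_{k-1}^2.
N_0 = 1
N_1 = 1 + 1 + 1^2 = 3
So |H| = 3.
Each predicate of arity r yields |H|^r ground atoms (one per choice of an r-tuple from H):
  B: 3;  A: 3^3 = 27
Total ground atoms: 3 + 27 = 30.

30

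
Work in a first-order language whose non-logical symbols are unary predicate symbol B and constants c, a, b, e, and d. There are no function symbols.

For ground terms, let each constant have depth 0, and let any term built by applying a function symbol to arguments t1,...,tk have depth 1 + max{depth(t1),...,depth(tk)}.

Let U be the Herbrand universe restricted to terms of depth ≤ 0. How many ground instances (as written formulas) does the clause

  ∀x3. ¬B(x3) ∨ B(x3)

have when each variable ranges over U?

Ground terms of depth ≤ 0:
  With no function symbols every ground term is a constant, so there are exactly 5 ground terms at every depth bound.
  N_0 = 5
So there are 5 ground terms available for substitution.
The clause has 1 distinct variable (x3), which appears in the body. In the free term algebra distinct substitutions yield syntactically distinct ground instances.
Number of ground instances = 5.

5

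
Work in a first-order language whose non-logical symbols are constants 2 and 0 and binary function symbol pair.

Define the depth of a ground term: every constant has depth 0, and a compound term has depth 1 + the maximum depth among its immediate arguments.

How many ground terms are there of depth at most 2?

If N_k denotes the number of depth-≤k ground terms, the 2 constants give N_0 = 2, and each function symbol of arity r contributes N_{k-1}^r new terms at level k: N_k = 2 + N_{k-1}^2.
N_0 = 2
N_1 = 2 + 2^2 = 6
N_2 = 2 + 6^2 = 38

38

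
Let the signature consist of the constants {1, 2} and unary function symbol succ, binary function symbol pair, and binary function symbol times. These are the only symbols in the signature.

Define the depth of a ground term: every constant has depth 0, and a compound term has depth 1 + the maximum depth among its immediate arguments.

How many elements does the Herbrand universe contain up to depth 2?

302

Let N_k = |{terms of depth ≤ k}|. Then N_0 = 2 and N_k = 2 + N_{k-1} + N_{k-1}^2 + N_{k-1}^2 for k ≥ 1 (one summand per function symbol, arity giving the exponent).
N_0 = 2
N_1 = 2 + 2 + 2^2 + 2^2 = 12
N_2 = 2 + 12 + 12^2 + 12^2 = 302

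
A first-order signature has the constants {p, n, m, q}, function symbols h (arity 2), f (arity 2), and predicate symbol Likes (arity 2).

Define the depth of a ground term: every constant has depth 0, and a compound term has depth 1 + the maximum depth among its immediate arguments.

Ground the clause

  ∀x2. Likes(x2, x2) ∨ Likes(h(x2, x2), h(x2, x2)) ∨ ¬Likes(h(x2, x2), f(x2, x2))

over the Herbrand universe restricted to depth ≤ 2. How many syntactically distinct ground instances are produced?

2596

Ground terms of depth ≤ 2:
  Write N_k for the number of ground terms of depth ≤ k. A term of depth ≤ k is either a constant or a function symbol applied to arguments of depth ≤ k−1, so N_k = 4 + N_{k-1}^2 + N_{k-1}^2.
  N_0 = 4
  N_1 = 4 + 4^2 + 4^2 = 36
  N_2 = 4 + 36^2 + 36^2 = 2596
So there are 2596 ground terms available for substitution.
The body mentions the single quantified variable x2; since ground terms form a free algebra, no two substitutions collapse to the same formula.
Number of ground instances = 2596.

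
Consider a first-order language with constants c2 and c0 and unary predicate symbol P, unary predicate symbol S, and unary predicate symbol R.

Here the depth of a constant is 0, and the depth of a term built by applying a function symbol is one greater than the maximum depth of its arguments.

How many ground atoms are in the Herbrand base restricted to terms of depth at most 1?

6

First count ground terms of depth ≤ 1.
With no function symbols every ground term is a constant, so there are exactly 2 ground terms at every depth bound.
N_0 = 2
N_1 = 2
So |H| = 2.
Ground atoms are formed by filling each argument slot of a predicate with a term from H, so an r-ary predicate gives |H|^r atoms:
  P: 2;  S: 2;  R: 2
Total ground atoms: 2 + 2 + 2 = 6.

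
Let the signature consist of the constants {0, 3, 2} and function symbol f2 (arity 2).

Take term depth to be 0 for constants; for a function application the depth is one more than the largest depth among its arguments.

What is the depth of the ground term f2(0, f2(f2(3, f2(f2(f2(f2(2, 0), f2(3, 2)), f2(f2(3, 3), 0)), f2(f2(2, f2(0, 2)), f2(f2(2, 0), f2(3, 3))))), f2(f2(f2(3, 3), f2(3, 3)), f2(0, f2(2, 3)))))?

depth(f2(2, 0)) = 1 + max(0, 0) = 1
depth(f2(3, 2)) = 1 + max(0, 0) = 1
depth(f2(f2(2, 0), f2(3, 2))) = 1 + max(1, 1) = 2
depth(f2(3, 3)) = 1 + max(0, 0) = 1
depth(f2(f2(3, 3), 0)) = 1 + max(1, 0) = 2
depth(f2(f2(f2(2, 0), f2(3, 2)), f2(f2(3, 3), 0))) = 1 + max(2, 2) = 3
depth(f2(0, 2)) = 1 + max(0, 0) = 1
depth(f2(2, f2(0, 2))) = 1 + max(0, 1) = 2
depth(f2(f2(2, 0), f2(3, 3))) = 1 + max(1, 1) = 2
depth(f2(f2(2, f2(0, 2)), f2(f2(2, 0), f2(3, 3)))) = 1 + max(2, 2) = 3
depth(f2(f2(f2(f2(2, 0), f2(3, 2)), f2(f2(3, 3), 0)), f2(f2(2, f2(0, 2)), f2(f2(2, 0), f2(3, 3))))) = 1 + max(3, 3) = 4
depth(f2(3, f2(f2(f2(f2(2, 0), f2(3, 2)), f2(f2(3, 3), 0)), f2(f2(2, f2(0, 2)), f2(f2(2, 0), f2(3, 3)))))) = 1 + max(0, 4) = 5
depth(f2(f2(3, 3), f2(3, 3))) = 1 + max(1, 1) = 2
depth(f2(2, 3)) = 1 + max(0, 0) = 1
depth(f2(0, f2(2, 3))) = 1 + max(0, 1) = 2
depth(f2(f2(f2(3, 3), f2(3, 3)), f2(0, f2(2, 3)))) = 1 + max(2, 2) = 3
depth(f2(f2(3, f2(f2(f2(f2(2, 0), f2(3, 2)), f2(f2(3, 3), 0)), f2(f2(2, f2(0, 2)), f2(f2(2, 0), f2(3, 3))))), f2(f2(f2(3, 3), f2(3, 3)), f2(0, f2(2, 3))))) = 1 + max(5, 3) = 6
depth(f2(0, f2(f2(3, f2(f2(f2(f2(2, 0), f2(3, 2)), f2(f2(3, 3), 0)), f2(f2(2, f2(0, 2)), f2(f2(2, 0), f2(3, 3))))), f2(f2(f2(3, 3), f2(3, 3)), f2(0, f2(2, 3)))))) = 1 + max(0, 6) = 7

7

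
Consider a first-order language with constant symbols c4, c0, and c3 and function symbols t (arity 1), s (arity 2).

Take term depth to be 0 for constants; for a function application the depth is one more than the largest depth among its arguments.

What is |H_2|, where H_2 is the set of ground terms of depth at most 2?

243

Write N_k for the number of ground terms of depth ≤ k. A term of depth ≤ k is either a constant or a function symbol applied to arguments of depth ≤ k−1, so N_k = 3 + N_{k-1} + N_{k-1}^2.
N_0 = 3
N_1 = 3 + 3 + 3^2 = 15
N_2 = 3 + 15 + 15^2 = 243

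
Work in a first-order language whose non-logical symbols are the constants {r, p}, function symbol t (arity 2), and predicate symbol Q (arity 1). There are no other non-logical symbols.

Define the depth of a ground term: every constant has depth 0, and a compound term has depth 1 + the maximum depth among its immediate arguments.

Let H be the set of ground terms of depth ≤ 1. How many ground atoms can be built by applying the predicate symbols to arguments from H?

First count ground terms of depth ≤ 1.
Count level by level. With function symbols t/2, the terms of depth ≤ k are the 2 constants together with each function applied to depth-≤(k−1) tuples, so N_k = 2 + N_{k-1}^2.
N_0 = 2
N_1 = 2 + 2^2 = 6
Explicitly: r, p, t(r, r), t(r, p), t(p, r), t(p, p).
So |H| = 6.
A ground atom is a predicate applied to a tuple of terms from H, so the count is the sum over predicates of |H|^arity:
  Q: 6
Total ground atoms: 6.

6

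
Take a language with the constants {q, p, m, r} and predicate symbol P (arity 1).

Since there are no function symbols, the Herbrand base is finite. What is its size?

With no function symbols, the Herbrand universe is just the 4 constants.
Ground atoms per predicate: P: 4.
Herbrand base size = 4 = 4.

4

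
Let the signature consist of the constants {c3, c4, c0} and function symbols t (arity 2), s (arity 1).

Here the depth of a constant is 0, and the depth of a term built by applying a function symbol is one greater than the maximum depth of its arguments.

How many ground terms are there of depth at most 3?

Count level by level. With function symbols t/2, s/1, the terms of depth ≤ k are the 3 constants together with each function applied to depth-≤(k−1) tuples, so N_k = 3 + N_{k-1}^2 + N_{k-1}.
N_0 = 3
N_1 = 3 + 3^2 + 3 = 15
N_2 = 3 + 15^2 + 15 = 243
N_3 = 3 + 243^2 + 243 = 59295

59295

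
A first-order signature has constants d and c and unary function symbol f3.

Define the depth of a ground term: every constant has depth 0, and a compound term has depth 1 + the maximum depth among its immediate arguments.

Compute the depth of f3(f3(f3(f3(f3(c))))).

5

depth(f3(c)) = 1 + depth(c) = 1 + 0 = 1
depth(f3(f3(c))) = 1 + depth(f3(c)) = 1 + 1 = 2
depth(f3(f3(f3(c)))) = 1 + depth(f3(f3(c))) = 1 + 2 = 3
depth(f3(f3(f3(f3(c))))) = 1 + depth(f3(f3(f3(c)))) = 1 + 3 = 4
depth(f3(f3(f3(f3(f3(c)))))) = 1 + depth(f3(f3(f3(f3(c))))) = 1 + 4 = 5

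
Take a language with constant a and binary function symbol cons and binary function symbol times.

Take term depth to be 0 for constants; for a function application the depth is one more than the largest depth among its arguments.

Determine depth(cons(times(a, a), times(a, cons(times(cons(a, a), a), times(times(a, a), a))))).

5

depth(times(a, a)) = 1 + max(0, 0) = 1
depth(cons(a, a)) = 1 + max(0, 0) = 1
depth(times(cons(a, a), a)) = 1 + max(1, 0) = 2
depth(times(times(a, a), a)) = 1 + max(1, 0) = 2
depth(cons(times(cons(a, a), a), times(times(a, a), a))) = 1 + max(2, 2) = 3
depth(times(a, cons(times(cons(a, a), a), times(times(a, a), a)))) = 1 + max(0, 3) = 4
depth(cons(times(a, a), times(a, cons(times(cons(a, a), a), times(times(a, a), a))))) = 1 + max(1, 4) = 5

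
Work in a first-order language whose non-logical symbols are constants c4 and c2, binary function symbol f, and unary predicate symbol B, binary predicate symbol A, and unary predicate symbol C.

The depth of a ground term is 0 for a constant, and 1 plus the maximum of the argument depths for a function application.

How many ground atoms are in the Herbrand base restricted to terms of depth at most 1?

First count ground terms of depth ≤ 1.
Let N_k count ground terms of depth at most k. Each non-constant term of depth ≤ k is some function symbol applied to depth-≤(k−1) arguments, giving N_k = 2 + N_{k-1}^2.
N_0 = 2
N_1 = 2 + 2^2 = 6
Explicitly: c4, c2, f(c4, c4), f(c4, c2), f(c2, c4), f(c2, c2).
So |H| = 6.
Ground atoms are formed by filling each argument slot of a predicate with a term from H, so an r-ary predicate gives |H|^r atoms:
  B: 6;  A: 6^2 = 36;  C: 6
Total ground atoms: 6 + 36 + 6 = 48.

48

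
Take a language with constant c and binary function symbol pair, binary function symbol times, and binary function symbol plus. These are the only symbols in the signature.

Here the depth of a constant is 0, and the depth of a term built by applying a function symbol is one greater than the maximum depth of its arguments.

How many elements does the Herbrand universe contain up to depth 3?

7204

Count level by level. With function symbols pair/2, times/2, plus/2, the terms of depth ≤ k are the 1 constant together with each function applied to depth-≤(k−1) tuples, so N_k = 1 + N_{k-1}^2 + N_{k-1}^2 + N_{k-1}^2.
N_0 = 1
N_1 = 1 + 1^2 + 1^2 + 1^2 = 4
N_2 = 1 + 4^2 + 4^2 + 4^2 = 49
N_3 = 1 + 49^2 + 49^2 + 49^2 = 7204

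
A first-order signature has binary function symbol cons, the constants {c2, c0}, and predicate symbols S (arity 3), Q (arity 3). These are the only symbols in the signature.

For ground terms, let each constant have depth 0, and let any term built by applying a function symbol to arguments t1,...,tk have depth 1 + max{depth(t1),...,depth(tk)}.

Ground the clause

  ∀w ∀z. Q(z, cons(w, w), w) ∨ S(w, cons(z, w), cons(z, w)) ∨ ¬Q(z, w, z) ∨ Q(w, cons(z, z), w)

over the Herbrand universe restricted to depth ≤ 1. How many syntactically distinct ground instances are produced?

36

Ground terms of depth ≤ 1:
  If N_k denotes the number of depth-≤k ground terms, the 2 constants give N_0 = 2, and each function symbol of arity r contributes N_{k-1}^r new terms at level k: N_k = 2 + N_{k-1}^2.
  N_0 = 2
  N_1 = 2 + 2^2 = 6
So there are 6 ground terms available for substitution.
There are 2 variables to instantiate (w, z), each occurring in at least one literal, so different choices give different ground instances.
Number of ground instances = 6^2 = 36.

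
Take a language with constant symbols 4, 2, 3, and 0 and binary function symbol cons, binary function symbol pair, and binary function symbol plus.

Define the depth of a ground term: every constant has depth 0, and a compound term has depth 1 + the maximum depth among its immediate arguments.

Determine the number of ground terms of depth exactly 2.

8064

Let N_k = |{terms of depth ≤ k}|. Then N_0 = 4 and N_k = 4 + N_{k-1}^2 + N_{k-1}^2 + N_{k-1}^2 for k ≥ 1 (one summand per function symbol, arity giving the exponent).
N_0 = 4
N_1 = 4 + 4^2 + 4^2 + 4^2 = 52
N_2 = 4 + 52^2 + 52^2 + 52^2 = 8116
Terms of depth exactly 2: N_2 − N_1 = 8116 − 52 = 8064.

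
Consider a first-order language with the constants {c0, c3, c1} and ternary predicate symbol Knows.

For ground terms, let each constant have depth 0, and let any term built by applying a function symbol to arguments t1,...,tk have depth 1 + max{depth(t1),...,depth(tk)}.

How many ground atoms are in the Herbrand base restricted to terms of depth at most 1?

27

First count ground terms of depth ≤ 1.
With no function symbols every ground term is a constant, so there are exactly 3 ground terms at every depth bound.
N_0 = 3
N_1 = 3
Explicitly: c0, c3, c1.
So |H| = 3.
For each predicate symbol, the number of ground atoms is |H| raised to its arity; summing:
  Knows: 3^3 = 27
Total ground atoms: 27.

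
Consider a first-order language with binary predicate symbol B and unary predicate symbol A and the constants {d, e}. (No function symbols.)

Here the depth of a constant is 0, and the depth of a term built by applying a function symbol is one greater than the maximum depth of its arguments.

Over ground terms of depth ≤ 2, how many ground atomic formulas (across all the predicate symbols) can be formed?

6

First count ground terms of depth ≤ 2.
With no function symbols every ground term is a constant, so there are exactly 2 ground terms at every depth bound.
N_0 = 2
N_1 = 2
N_2 = 2
Explicitly: d, e.
So |H| = 2.
Each predicate of arity r yields |H|^r ground atoms (one per choice of an r-tuple from H):
  B: 2^2 = 4;  A: 2
Total ground atoms: 4 + 2 = 6.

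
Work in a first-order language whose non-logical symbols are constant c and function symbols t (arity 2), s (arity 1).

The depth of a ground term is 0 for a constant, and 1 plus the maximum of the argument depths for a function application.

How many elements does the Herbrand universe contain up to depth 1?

Write N_k for the number of ground terms of depth ≤ k. A term of depth ≤ k is either a constant or a function symbol applied to arguments of depth ≤ k−1, so N_k = 1 + N_{k-1}^2 + N_{k-1}.
N_0 = 1
N_1 = 1 + 1^2 + 1 = 3
Explicitly: c, t(c, c), s(c).

3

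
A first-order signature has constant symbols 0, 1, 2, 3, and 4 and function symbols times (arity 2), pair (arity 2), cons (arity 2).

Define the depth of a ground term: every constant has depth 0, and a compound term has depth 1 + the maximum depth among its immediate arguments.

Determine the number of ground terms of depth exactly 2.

19125

If N_k denotes the number of depth-≤k ground terms, the 5 constants give N_0 = 5, and each function symbol of arity r contributes N_{k-1}^r new terms at level k: N_k = 5 + N_{k-1}^2 + N_{k-1}^2 + N_{k-1}^2.
N_0 = 5
N_1 = 5 + 5^2 + 5^2 + 5^2 = 80
N_2 = 5 + 80^2 + 80^2 + 80^2 = 19205
Terms of depth exactly 2: N_2 − N_1 = 19205 − 80 = 19125.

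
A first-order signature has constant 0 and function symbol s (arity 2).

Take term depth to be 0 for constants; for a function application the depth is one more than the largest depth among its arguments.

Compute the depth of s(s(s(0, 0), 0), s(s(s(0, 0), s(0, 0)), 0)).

depth(s(0, 0)) = 1 + max(0, 0) = 1
depth(s(s(0, 0), 0)) = 1 + max(1, 0) = 2
depth(s(s(0, 0), s(0, 0))) = 1 + max(1, 1) = 2
depth(s(s(s(0, 0), s(0, 0)), 0)) = 1 + max(2, 0) = 3
depth(s(s(s(0, 0), 0), s(s(s(0, 0), s(0, 0)), 0))) = 1 + max(2, 3) = 4

4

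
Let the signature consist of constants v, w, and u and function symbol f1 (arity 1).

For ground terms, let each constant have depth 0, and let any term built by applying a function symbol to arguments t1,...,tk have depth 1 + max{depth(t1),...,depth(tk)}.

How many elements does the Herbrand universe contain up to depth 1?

If N_k denotes the number of depth-≤k ground terms, the 3 constants give N_0 = 3, and each function symbol of arity r contributes N_{k-1}^r new terms at level k: N_k = 3 + N_{k-1}.
N_0 = 3
N_1 = 3 + 3 = 6
Explicitly: v, w, u, f1(v), f1(w), f1(u).

6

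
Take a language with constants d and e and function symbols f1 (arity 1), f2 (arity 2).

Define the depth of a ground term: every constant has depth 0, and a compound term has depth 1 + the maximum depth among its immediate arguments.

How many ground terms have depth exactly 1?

Write N_k for the number of ground terms of depth ≤ k. A term of depth ≤ k is either a constant or a function symbol applied to arguments of depth ≤ k−1, so N_k = 2 + N_{k-1} + N_{k-1}^2.
N_0 = 2
N_1 = 2 + 2 + 2^2 = 8
Terms of depth exactly 1: N_1 − N_0 = 8 − 2 = 6.

6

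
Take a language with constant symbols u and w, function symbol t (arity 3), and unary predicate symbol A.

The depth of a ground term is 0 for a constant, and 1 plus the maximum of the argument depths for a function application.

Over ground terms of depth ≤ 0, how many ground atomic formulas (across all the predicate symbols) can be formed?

2

First count ground terms of depth ≤ 0.
Let N_k = |{terms of depth ≤ k}|. Then N_0 = 2 and N_k = 2 + N_{k-1}^3 for k ≥ 1 (one summand per function symbol, arity giving the exponent).
N_0 = 2
Explicitly: u, w.
So |H| = 2.
Ground atoms are formed by filling each argument slot of a predicate with a term from H, so an r-ary predicate gives |H|^r atoms:
  A: 2
Total ground atoms: 2.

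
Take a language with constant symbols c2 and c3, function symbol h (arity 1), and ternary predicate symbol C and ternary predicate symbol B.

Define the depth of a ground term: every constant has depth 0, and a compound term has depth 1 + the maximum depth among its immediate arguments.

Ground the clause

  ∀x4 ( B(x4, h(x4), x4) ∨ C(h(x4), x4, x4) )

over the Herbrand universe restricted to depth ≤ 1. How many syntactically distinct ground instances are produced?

Ground terms of depth ≤ 1:
  Write N_k for the number of ground terms of depth ≤ k. A term of depth ≤ k is either a constant or a function symbol applied to arguments of depth ≤ k−1, so N_k = 2 + N_{k-1}.
  N_0 = 2
  N_1 = 2 + 2 = 4
  Explicitly: c2, c3, h(c2), h(c3).
So there are 4 ground terms available for substitution.
The clause has 1 distinct variable (x4), which appears in the body. In the free term algebra distinct substitutions yield syntactically distinct ground instances.
Number of ground instances = 4.

4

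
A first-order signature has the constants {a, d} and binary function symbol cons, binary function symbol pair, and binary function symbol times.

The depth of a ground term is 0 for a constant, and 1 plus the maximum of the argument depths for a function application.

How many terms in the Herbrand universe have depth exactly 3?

Let N_k count ground terms of depth at most k. Each non-constant term of depth ≤ k is some function symbol applied to depth-≤(k−1) arguments, giving N_k = 2 + N_{k-1}^2 + N_{k-1}^2 + N_{k-1}^2.
N_0 = 2
N_1 = 2 + 2^2 + 2^2 + 2^2 = 14
N_2 = 2 + 14^2 + 14^2 + 14^2 = 590
N_3 = 2 + 590^2 + 590^2 + 590^2 = 1044302
Terms of depth exactly 3: N_3 − N_2 = 1044302 − 590 = 1043712.

1043712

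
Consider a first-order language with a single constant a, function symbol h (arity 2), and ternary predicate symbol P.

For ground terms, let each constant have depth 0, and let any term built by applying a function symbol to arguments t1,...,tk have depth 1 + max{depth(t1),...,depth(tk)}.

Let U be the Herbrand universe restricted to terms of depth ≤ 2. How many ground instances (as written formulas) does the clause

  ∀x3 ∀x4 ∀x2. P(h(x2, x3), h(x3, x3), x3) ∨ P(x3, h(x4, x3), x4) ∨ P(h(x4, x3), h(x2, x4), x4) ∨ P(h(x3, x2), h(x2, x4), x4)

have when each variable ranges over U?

Ground terms of depth ≤ 2:
  If N_k denotes the number of depth-≤k ground terms, the 1 constant gives N_0 = 1, and each function symbol of arity r contributes N_{k-1}^r new terms at level k: N_k = 1 + N_{k-1}^2.
  N_0 = 1
  N_1 = 1 + 1^2 = 2
  N_2 = 1 + 2^2 = 5
  Explicitly: a, h(a, a), h(a, h(a, a)), h(h(a, a), a), h(h(a, a), h(a, a)).
So there are 5 ground terms available for substitution.
Each of x3, x4, x2 ranges independently over the available ground terms, and distinct assignments produce distinct instances.
Number of ground instances = 5^3 = 125.

125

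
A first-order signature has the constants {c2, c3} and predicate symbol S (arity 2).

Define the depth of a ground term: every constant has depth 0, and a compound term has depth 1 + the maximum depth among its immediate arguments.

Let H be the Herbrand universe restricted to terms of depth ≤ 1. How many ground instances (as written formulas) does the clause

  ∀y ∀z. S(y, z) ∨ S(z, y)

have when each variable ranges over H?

4

Ground terms of depth ≤ 1:
  With no function symbols every ground term is a constant, so there are exactly 2 ground terms at every depth bound.
  N_0 = 2
  N_1 = 2
So there are 2 ground terms available for substitution.
The clause has 2 distinct variables (y, z), each appearing in the body. In the free term algebra distinct substitutions yield syntactically distinct ground instances.
Number of ground instances = 2^2 = 4.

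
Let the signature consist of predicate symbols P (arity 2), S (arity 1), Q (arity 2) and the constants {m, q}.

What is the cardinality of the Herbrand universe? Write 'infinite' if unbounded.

There are no function symbols, so every ground term is one of the 2 constants.
The Herbrand universe is {m, q}, which is finite with 2 elements.

2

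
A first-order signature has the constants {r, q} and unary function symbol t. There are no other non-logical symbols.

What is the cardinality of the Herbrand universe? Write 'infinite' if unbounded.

infinite

The signature has at least one function symbol (t, arity 1) and at least one constant (r).
Iterating t gives infinitely many distinct ground terms: r, t(r), t(t(r)), ...
So the Herbrand universe is infinite.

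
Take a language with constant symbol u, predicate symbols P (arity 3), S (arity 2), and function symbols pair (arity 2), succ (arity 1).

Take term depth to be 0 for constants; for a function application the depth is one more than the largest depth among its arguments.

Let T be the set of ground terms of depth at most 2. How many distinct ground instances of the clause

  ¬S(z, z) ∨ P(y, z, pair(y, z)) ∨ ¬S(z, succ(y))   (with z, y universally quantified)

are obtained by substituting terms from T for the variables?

Ground terms of depth ≤ 2:
  If N_k denotes the number of depth-≤k ground terms, the 1 constant gives N_0 = 1, and each function symbol of arity r contributes N_{k-1}^r new terms at level k: N_k = 1 + N_{k-1}^2 + N_{k-1}.
  N_0 = 1
  N_1 = 1 + 1^2 + 1 = 3
  N_2 = 1 + 3^2 + 3 = 13
So there are 13 ground terms available for substitution.
There are 2 variables to instantiate (z, y), each occurring in at least one literal, so different choices give different ground instances.
Number of ground instances = 13^2 = 169.

169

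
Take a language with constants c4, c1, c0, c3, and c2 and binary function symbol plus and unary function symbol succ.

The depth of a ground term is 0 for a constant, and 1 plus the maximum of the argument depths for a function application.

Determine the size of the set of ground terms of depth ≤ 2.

If N_k denotes the number of depth-≤k ground terms, the 5 constants give N_0 = 5, and each function symbol of arity r contributes N_{k-1}^r new terms at level k: N_k = 5 + N_{k-1}^2 + N_{k-1}.
N_0 = 5
N_1 = 5 + 5^2 + 5 = 35
N_2 = 5 + 35^2 + 35 = 1265

1265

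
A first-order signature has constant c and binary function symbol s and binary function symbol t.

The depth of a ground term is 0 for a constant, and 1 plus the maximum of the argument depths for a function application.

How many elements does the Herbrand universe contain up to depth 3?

723

Let N_k = |{terms of depth ≤ k}|. Then N_0 = 1 and N_k = 1 + N_{k-1}^2 + N_{k-1}^2 for k ≥ 1 (one summand per function symbol, arity giving the exponent).
N_0 = 1
N_1 = 1 + 1^2 + 1^2 = 3
N_2 = 1 + 3^2 + 3^2 = 19
N_3 = 1 + 19^2 + 19^2 = 723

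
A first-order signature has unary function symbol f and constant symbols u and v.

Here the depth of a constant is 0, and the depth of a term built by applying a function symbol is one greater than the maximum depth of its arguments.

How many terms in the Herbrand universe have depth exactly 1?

2

Let N_k count ground terms of depth at most k. Each non-constant term of depth ≤ k is some function symbol applied to depth-≤(k−1) arguments, giving N_k = 2 + N_{k-1}.
N_0 = 2
N_1 = 2 + 2 = 4
Terms of depth exactly 1: N_1 − N_0 = 4 − 2 = 2.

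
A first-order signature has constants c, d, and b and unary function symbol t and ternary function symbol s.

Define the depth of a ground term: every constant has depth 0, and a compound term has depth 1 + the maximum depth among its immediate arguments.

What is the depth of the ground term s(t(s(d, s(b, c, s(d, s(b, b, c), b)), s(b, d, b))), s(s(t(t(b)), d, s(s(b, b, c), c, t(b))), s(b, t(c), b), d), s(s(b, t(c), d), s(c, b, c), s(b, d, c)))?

6

depth(s(b, b, c)) = 1 + max(0, 0, 0) = 1
depth(s(d, s(b, b, c), b)) = 1 + max(0, 1, 0) = 2
depth(s(b, c, s(d, s(b, b, c), b))) = 1 + max(0, 0, 2) = 3
depth(s(b, d, b)) = 1 + max(0, 0, 0) = 1
depth(s(d, s(b, c, s(d, s(b, b, c), b)), s(b, d, b))) = 1 + max(0, 3, 1) = 4
depth(t(s(d, s(b, c, s(d, s(b, b, c), b)), s(b, d, b)))) = 1 + depth(s(d, s(b, c, s(d, s(b, b, c), b)), s(b, d, b))) = 1 + 4 = 5
depth(t(b)) = 1 + depth(b) = 1 + 0 = 1
depth(t(t(b))) = 1 + depth(t(b)) = 1 + 1 = 2
depth(s(s(b, b, c), c, t(b))) = 1 + max(1, 0, 1) = 2
depth(s(t(t(b)), d, s(s(b, b, c), c, t(b)))) = 1 + max(2, 0, 2) = 3
depth(t(c)) = 1 + depth(c) = 1 + 0 = 1
depth(s(b, t(c), b)) = 1 + max(0, 1, 0) = 2
depth(s(s(t(t(b)), d, s(s(b, b, c), c, t(b))), s(b, t(c), b), d)) = 1 + max(3, 2, 0) = 4
depth(s(b, t(c), d)) = 1 + max(0, 1, 0) = 2
depth(s(c, b, c)) = 1 + max(0, 0, 0) = 1
depth(s(b, d, c)) = 1 + max(0, 0, 0) = 1
depth(s(s(b, t(c), d), s(c, b, c), s(b, d, c))) = 1 + max(2, 1, 1) = 3
depth(s(t(s(d, s(b, c, s(d, s(b, b, c), b)), s(b, d, b))), s(s(t(t(b)), d, s(s(b, b, c), c, t(b))), s(b, t(c), b), d), s(s(b, t(c), d), s(c, b, c), s(b, d, c)))) = 1 + max(5, 4, 3) = 6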